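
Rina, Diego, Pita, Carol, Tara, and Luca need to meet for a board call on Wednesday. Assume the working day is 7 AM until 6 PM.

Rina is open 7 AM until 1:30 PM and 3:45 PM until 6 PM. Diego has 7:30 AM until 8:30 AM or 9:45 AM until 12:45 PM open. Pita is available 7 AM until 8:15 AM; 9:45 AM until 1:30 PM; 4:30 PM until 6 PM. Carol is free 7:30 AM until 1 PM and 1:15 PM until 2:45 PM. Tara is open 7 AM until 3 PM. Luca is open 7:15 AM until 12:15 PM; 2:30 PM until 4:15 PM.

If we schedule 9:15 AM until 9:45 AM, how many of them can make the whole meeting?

4

Rina, Carol, Tara, and Luca can make the full 09:15-09:45 slot — that's 4.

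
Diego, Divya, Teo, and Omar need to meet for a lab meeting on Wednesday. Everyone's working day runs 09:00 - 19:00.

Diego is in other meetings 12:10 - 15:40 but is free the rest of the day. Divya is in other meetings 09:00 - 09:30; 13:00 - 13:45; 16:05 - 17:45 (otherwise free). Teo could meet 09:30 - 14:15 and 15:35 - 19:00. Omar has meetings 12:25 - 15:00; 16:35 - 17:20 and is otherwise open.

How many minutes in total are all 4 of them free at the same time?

Diego free: 09:00-12:10, 15:40-19:00 (invert busy blocks within the working day).
Divya free: 09:30-13:00, 13:45-16:05, 17:45-19:00 (invert busy blocks within the working day).
Teo free: 09:30-14:15, 15:35-19:00.
Omar free: 09:00-12:25, 15:00-16:35, 17:20-19:00 (invert busy blocks within the working day).
Diego ∩ Divya: 09:30-12:10, 15:40-16:05, 17:45-19:00.
Diego ∩ Divya ∩ Teo: 09:30-12:10, 15:40-16:05, 17:45-19:00.
Diego ∩ Divya ∩ Teo ∩ Omar: 09:30-12:10, 15:40-16:05, 17:45-19:00.
Those are the intersection windows.
Summing the common windows: 160 + 25 + 75 = 260 minutes.

260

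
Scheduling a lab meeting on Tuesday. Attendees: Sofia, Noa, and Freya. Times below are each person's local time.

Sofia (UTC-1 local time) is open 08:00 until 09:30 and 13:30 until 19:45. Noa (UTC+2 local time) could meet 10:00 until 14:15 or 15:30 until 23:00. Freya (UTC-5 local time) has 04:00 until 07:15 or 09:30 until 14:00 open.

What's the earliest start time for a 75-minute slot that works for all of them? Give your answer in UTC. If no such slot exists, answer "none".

09:00

Sofia in UTC: 09:00-10:30, 14:30-20:45 (add 1h to convert from UTC-1).
Noa in UTC: 08:00-12:15, 13:30-21:00 (subtract 2h to convert from UTC+2).
Freya in UTC: 09:00-12:15, 14:30-19:00 (add 5h to convert from UTC-5).
Sofia ∩ Noa: 09:00-10:30, 14:30-20:45.
Sofia ∩ Noa ∩ Freya: 09:00-10:30, 14:30-19:00.
So the common availability across everyone is 09:00-10:30, 14:30-19:00.
The first common window of at least 75 minutes is 09:00-10:30, so the earliest start is 09:00.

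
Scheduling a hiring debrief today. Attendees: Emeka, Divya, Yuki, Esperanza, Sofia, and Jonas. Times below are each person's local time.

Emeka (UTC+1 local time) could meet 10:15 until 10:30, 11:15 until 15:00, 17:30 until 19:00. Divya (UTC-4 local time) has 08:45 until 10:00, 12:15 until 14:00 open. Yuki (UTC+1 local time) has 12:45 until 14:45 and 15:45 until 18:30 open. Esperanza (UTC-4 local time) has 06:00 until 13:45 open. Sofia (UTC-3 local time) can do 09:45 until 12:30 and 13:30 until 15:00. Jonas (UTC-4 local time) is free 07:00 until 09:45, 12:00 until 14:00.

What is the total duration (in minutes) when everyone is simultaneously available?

120

Emeka in UTC: 09:15-09:30, 10:15-14:00, 16:30-18:00 (subtract 1h to convert from UTC+1).
Divya in UTC: 12:45-14:00, 16:15-18:00 (add 4h to convert from UTC-4).
Yuki in UTC: 11:45-13:45, 14:45-17:30 (subtract 1h to convert from UTC+1).
Esperanza in UTC: 10:00-17:45 (add 4h to convert from UTC-4).
Sofia in UTC: 12:45-15:30, 16:30-18:00 (add 3h to convert from UTC-3).
Jonas in UTC: 11:00-13:45, 16:00-18:00 (add 4h to convert from UTC-4).
Emeka ∩ Divya: 12:45-14:00, 16:30-18:00.
Emeka ∩ Divya ∩ Yuki: 12:45-13:45, 16:30-17:30.
Emeka ∩ Divya ∩ Yuki ∩ Esperanza: 12:45-13:45, 16:30-17:30.
Emeka ∩ Divya ∩ Yuki ∩ Esperanza ∩ Sofia: 12:45-13:45, 16:30-17:30.
Emeka ∩ Divya ∩ Yuki ∩ Esperanza ∩ Sofia ∩ Jonas: 12:45-13:45, 16:30-17:30.
Summing the common windows: 60 + 60 = 120 minutes.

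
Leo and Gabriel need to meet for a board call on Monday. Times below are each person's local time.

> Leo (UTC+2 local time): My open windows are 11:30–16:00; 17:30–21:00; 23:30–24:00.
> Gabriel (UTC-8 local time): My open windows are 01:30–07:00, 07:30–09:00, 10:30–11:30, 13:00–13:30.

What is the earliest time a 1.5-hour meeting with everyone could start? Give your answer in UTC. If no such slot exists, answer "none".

09:30

Leo in UTC: 09:30-14:00, 15:30-19:00, 21:30-22:00 (subtract 2h to convert from UTC+2).
Gabriel in UTC: 09:30-15:00, 15:30-17:00, 18:30-19:30, 21:00-21:30 (add 8h to convert from UTC-8).
Leo ∩ Gabriel: 09:30-14:00, 15:30-17:00, 18:30-19:00.
So the common availability across everyone is 09:30-14:00, 15:30-17:00, 18:30-19:00.
The first common window of at least 90 minutes is 09:30-14:00, so the earliest start is 09:30.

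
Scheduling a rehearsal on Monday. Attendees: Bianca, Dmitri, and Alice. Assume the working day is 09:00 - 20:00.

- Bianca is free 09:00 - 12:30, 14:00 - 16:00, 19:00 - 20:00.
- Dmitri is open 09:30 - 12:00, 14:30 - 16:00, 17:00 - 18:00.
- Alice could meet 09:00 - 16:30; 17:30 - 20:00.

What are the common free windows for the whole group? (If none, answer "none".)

Bianca ∩ Dmitri: 09:30-12:00, 14:30-16:00.
Bianca ∩ Dmitri ∩ Alice: 09:30-12:00, 14:30-16:00.
So the common availability across everyone is 09:30-12:00, 14:30-16:00.

09:30-12:00, 14:30-16:00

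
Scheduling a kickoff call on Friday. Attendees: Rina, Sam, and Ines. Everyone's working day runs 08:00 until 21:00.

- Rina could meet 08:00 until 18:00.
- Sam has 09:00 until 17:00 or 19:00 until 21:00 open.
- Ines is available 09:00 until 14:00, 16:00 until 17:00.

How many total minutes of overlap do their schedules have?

360

Rina ∩ Sam: 09:00-17:00.
Rina ∩ Sam ∩ Ines: 09:00-14:00, 16:00-17:00.
Summing the common windows: 300 + 60 = 360 minutes.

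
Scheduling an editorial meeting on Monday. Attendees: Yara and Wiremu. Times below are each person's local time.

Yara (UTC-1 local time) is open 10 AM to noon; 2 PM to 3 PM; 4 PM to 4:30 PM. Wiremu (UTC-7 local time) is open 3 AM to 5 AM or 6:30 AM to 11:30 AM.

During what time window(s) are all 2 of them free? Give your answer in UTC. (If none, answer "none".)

11:00-12:00, 15:00-16:00, 17:00-17:30

Yara in UTC: 11:00-13:00, 15:00-16:00, 17:00-17:30 (add 1h to convert from UTC-1).
Wiremu in UTC: 10:00-12:00, 13:30-18:30 (add 7h to convert from UTC-7).
Yara ∩ Wiremu: 11:00-12:00, 15:00-16:00, 17:00-17:30.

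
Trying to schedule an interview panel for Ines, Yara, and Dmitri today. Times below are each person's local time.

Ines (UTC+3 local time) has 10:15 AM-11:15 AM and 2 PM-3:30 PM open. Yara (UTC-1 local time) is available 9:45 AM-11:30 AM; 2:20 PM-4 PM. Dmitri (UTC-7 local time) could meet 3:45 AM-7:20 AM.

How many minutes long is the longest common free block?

Ines in UTC: 07:15-08:15, 11:00-12:30 (subtract 3h to convert from UTC+3).
Yara in UTC: 10:45-12:30, 15:20-17:00 (add 1h to convert from UTC-1).
Dmitri in UTC: 10:45-14:20 (add 7h to convert from UTC-7).
Ines ∩ Yara: 11:00-12:30.
Ines ∩ Yara ∩ Dmitri: 11:00-12:30.
The longest is 11:00-12:30 at 90 minutes.

90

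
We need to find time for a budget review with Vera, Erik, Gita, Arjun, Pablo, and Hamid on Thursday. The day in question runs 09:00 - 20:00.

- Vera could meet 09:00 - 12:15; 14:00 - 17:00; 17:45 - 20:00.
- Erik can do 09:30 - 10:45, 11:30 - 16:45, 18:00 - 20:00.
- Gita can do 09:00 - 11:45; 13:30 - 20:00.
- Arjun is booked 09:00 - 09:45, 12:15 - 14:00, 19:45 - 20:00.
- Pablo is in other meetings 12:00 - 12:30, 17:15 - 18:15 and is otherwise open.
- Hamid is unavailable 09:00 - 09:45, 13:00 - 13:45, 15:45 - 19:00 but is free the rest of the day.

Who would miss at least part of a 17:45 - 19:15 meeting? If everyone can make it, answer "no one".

Erik, Hamid, Pablo

Vera free: 09:00-12:15, 14:00-17:00, 17:45-20:00.
Erik free: 09:30-10:45, 11:30-16:45, 18:00-20:00.
Gita free: 09:00-11:45, 13:30-20:00.
Arjun free: 09:45-12:15, 14:00-19:45 (invert busy blocks within the working day).
Pablo free: 09:00-12:00, 12:30-17:15, 18:15-20:00 (invert busy blocks within the working day).
Hamid free: 09:45-13:00, 13:45-15:45, 19:00-20:00 (invert busy blocks within the working day).
Vera: free for 17:45-19:15. Erik: not fully free for 17:45-19:15. Gita: free for 17:45-19:15. Arjun: free for 17:45-19:15. Pablo: not fully free for 17:45-19:15. Hamid: not fully free for 17:45-19:15.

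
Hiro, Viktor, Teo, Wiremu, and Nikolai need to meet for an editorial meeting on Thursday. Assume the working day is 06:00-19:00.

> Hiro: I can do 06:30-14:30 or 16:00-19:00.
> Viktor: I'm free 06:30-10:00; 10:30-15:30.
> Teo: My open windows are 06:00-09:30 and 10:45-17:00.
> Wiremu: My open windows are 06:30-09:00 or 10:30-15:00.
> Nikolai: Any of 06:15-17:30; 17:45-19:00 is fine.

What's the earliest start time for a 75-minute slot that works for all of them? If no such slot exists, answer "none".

Hiro ∩ Viktor: 06:30-10:00, 10:30-14:30.
Hiro ∩ Viktor ∩ Teo: 06:30-09:30, 10:45-14:30.
Hiro ∩ Viktor ∩ Teo ∩ Wiremu: 06:30-09:00, 10:45-14:30.
Hiro ∩ Viktor ∩ Teo ∩ Wiremu ∩ Nikolai: 06:30-09:00, 10:45-14:30.
So the common availability across everyone is 06:30-09:00, 10:45-14:30.
The first common window of at least 75 minutes is 06:30-09:00, so the earliest start is 06:30.

06:30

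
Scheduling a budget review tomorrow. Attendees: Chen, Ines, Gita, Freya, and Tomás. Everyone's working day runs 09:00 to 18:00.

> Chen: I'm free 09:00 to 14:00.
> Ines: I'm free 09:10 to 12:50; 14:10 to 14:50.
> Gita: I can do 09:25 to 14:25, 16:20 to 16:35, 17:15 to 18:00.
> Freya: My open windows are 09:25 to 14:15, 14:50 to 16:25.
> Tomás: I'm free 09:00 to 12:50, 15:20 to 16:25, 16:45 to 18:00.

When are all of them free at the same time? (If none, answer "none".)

Chen ∩ Ines: 09:10-12:50.
Chen ∩ Ines ∩ Gita: 09:25-12:50.
Chen ∩ Ines ∩ Gita ∩ Freya: 09:25-12:50.
Chen ∩ Ines ∩ Gita ∩ Freya ∩ Tomás: 09:25-12:50.

09:25-12:50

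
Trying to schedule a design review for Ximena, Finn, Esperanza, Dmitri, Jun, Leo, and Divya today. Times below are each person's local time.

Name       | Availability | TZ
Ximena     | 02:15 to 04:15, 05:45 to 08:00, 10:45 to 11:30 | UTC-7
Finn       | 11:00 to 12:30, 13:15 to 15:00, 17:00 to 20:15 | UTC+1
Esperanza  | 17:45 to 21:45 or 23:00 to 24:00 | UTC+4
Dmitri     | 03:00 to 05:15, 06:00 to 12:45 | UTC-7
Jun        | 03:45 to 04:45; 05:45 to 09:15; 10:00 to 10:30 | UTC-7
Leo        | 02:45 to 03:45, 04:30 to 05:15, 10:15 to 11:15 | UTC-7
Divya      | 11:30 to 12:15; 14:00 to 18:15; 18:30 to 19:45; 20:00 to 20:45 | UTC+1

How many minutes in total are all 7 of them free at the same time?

Ximena in UTC: 09:15-11:15, 12:45-15:00, 17:45-18:30 (add 7h to convert from UTC-7).
Finn in UTC: 10:00-11:30, 12:15-14:00, 16:00-19:15 (subtract 1h to convert from UTC+1).
Esperanza in UTC: 13:45-17:45, 19:00-20:00 (subtract 4h to convert from UTC+4).
Dmitri in UTC: 10:00-12:15, 13:00-19:45 (add 7h to convert from UTC-7).
Jun in UTC: 10:45-11:45, 12:45-16:15, 17:00-17:30 (add 7h to convert from UTC-7).
Leo in UTC: 09:45-10:45, 11:30-12:15, 17:15-18:15 (add 7h to convert from UTC-7).
Divya in UTC: 10:30-11:15, 13:00-17:15, 17:30-18:45, 19:00-19:45 (subtract 1h to convert from UTC+1).
Ximena ∩ Finn: 10:00-11:15, 12:45-14:00, 17:45-18:30.
Ximena ∩ Finn ∩ Esperanza: 13:45-14:00.
Ximena ∩ Finn ∩ Esperanza ∩ Dmitri: 13:45-14:00.
Ximena ∩ Finn ∩ Esperanza ∩ Dmitri ∩ Jun: 13:45-14:00.
Ximena ∩ Finn ∩ Esperanza ∩ Dmitri ∩ Jun ∩ Leo: ∅.
Ximena ∩ Finn ∩ Esperanza ∩ Dmitri ∩ Jun ∩ Leo ∩ Divya: ∅.
There is no time when everyone is free.
There is no common window, so the total is 0 minutes.

0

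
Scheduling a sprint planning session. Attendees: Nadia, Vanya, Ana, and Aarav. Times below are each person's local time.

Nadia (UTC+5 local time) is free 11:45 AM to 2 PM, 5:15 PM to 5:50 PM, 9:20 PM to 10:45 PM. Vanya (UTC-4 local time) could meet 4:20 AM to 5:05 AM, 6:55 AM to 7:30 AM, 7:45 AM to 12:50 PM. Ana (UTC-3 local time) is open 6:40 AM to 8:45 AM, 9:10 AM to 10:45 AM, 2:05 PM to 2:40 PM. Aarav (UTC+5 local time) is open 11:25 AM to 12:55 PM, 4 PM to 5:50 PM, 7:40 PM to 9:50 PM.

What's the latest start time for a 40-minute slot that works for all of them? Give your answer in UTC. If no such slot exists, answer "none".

none

Nadia in UTC: 06:45-09:00, 12:15-12:50, 16:20-17:45 (subtract 5h to convert from UTC+5).
Vanya in UTC: 08:20-09:05, 10:55-11:30, 11:45-16:50 (add 4h to convert from UTC-4).
Ana in UTC: 09:40-11:45, 12:10-13:45, 17:05-17:40 (add 3h to convert from UTC-3).
Aarav in UTC: 06:25-07:55, 11:00-12:50, 14:40-16:50 (subtract 5h to convert from UTC+5).
Nadia ∩ Vanya: 08:20-09:00, 12:15-12:50, 16:20-16:50.
Nadia ∩ Vanya ∩ Ana: 12:15-12:50.
Nadia ∩ Vanya ∩ Ana ∩ Aarav: 12:15-12:50.
Those are the intersection windows.
No common window is at least 40 minutes long.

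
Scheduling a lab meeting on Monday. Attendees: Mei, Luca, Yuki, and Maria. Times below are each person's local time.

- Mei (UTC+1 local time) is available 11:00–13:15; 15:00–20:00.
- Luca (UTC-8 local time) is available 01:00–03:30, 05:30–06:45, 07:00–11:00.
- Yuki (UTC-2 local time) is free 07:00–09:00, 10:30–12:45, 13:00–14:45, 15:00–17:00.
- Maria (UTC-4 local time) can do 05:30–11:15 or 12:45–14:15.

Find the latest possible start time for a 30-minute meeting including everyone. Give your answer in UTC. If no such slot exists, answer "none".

Mei in UTC: 10:00-12:15, 14:00-19:00 (subtract 1h to convert from UTC+1).
Luca in UTC: 09:00-11:30, 13:30-14:45, 15:00-19:00 (add 8h to convert from UTC-8).
Yuki in UTC: 09:00-11:00, 12:30-14:45, 15:00-16:45, 17:00-19:00 (add 2h to convert from UTC-2).
Maria in UTC: 09:30-15:15, 16:45-18:15 (add 4h to convert from UTC-4).
Mei ∩ Luca: 10:00-11:30, 14:00-14:45, 15:00-19:00.
Mei ∩ Luca ∩ Yuki: 10:00-11:00, 14:00-14:45, 15:00-16:45, 17:00-19:00.
Mei ∩ Luca ∩ Yuki ∩ Maria: 10:00-11:00, 14:00-14:45, 15:00-15:15, 17:00-18:15.
Those are the intersection windows.
The last common window of at least 30 minutes is 17:00-18:15; a 30-minute meeting can start as late as 17:45 and still end by 18:15.

17:45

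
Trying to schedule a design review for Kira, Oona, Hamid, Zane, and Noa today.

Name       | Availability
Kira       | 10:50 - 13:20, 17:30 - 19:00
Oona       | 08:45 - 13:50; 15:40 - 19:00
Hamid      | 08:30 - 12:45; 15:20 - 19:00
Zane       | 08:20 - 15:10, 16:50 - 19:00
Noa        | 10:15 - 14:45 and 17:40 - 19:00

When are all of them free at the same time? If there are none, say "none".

Kira ∩ Oona: 10:50-13:20, 17:30-19:00.
Kira ∩ Oona ∩ Hamid: 10:50-12:45, 17:30-19:00.
Kira ∩ Oona ∩ Hamid ∩ Zane: 10:50-12:45, 17:30-19:00.
Kira ∩ Oona ∩ Hamid ∩ Zane ∩ Noa: 10:50-12:45, 17:40-19:00.
Those are the intersection windows.

10:50-12:45, 17:40-19:00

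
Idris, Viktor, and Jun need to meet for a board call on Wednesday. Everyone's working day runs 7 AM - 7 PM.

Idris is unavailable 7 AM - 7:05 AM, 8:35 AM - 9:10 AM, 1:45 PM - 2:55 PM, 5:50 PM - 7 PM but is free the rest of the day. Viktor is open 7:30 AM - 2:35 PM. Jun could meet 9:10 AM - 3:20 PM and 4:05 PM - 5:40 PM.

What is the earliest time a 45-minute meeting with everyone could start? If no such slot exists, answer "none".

Idris free: 07:05-08:35, 09:10-13:45, 14:55-17:50 (invert busy blocks within the working day).
Viktor free: 07:30-14:35.
Jun free: 09:10-15:20, 16:05-17:40.
Idris ∩ Viktor: 07:30-08:35, 09:10-13:45.
Idris ∩ Viktor ∩ Jun: 09:10-13:45.
The first common window of at least 45 minutes is 09:10-13:45, so the earliest start is 09:10.

09:10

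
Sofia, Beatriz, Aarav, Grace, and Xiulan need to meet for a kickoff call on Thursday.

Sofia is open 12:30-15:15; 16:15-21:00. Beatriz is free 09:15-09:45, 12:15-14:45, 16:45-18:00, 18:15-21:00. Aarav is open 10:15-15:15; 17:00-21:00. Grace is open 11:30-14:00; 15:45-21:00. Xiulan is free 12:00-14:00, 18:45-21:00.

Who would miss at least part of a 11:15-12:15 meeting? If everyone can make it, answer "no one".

Sofia: not fully free for 11:15-12:15. Beatriz: not fully free for 11:15-12:15. Aarav: free for 11:15-12:15. Grace: not fully free for 11:15-12:15. Xiulan: not fully free for 11:15-12:15.

Beatriz, Grace, Sofia, Xiulan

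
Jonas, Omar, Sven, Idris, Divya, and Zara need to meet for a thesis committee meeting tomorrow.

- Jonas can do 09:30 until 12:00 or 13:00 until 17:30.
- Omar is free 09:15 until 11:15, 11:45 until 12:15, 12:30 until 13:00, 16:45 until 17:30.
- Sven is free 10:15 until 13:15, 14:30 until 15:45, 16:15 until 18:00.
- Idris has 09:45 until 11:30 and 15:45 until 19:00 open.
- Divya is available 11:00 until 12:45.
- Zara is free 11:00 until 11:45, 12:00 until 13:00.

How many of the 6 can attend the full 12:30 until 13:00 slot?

3

Omar, Sven, and Zara can make the full 12:30-13:00 slot — that's 3.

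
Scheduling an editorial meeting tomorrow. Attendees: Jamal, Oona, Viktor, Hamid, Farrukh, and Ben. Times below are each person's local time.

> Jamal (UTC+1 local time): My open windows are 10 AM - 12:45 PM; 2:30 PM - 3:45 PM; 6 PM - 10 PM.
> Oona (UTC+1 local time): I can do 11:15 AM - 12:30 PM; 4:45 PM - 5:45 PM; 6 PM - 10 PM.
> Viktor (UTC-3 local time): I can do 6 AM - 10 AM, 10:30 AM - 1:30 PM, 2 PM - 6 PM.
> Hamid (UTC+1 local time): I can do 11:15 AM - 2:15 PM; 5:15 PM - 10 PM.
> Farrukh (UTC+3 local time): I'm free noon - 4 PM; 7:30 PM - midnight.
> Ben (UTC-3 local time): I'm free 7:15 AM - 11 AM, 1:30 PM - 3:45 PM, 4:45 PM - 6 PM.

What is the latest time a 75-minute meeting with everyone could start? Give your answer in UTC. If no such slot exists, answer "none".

19:45

Jamal in UTC: 09:00-11:45, 13:30-14:45, 17:00-21:00 (subtract 1h to convert from UTC+1).
Oona in UTC: 10:15-11:30, 15:45-16:45, 17:00-21:00 (subtract 1h to convert from UTC+1).
Viktor in UTC: 09:00-13:00, 13:30-16:30, 17:00-21:00 (add 3h to convert from UTC-3).
Hamid in UTC: 10:15-13:15, 16:15-21:00 (subtract 1h to convert from UTC+1).
Farrukh in UTC: 09:00-13:00, 16:30-21:00 (subtract 3h to convert from UTC+3).
Ben in UTC: 10:15-14:00, 16:30-18:45, 19:45-21:00 (add 3h to convert from UTC-3).
Jamal ∩ Oona: 10:15-11:30, 17:00-21:00.
Jamal ∩ Oona ∩ Viktor: 10:15-11:30, 17:00-21:00.
Jamal ∩ Oona ∩ Viktor ∩ Hamid: 10:15-11:30, 17:00-21:00.
Jamal ∩ Oona ∩ Viktor ∩ Hamid ∩ Farrukh: 10:15-11:30, 17:00-21:00.
Jamal ∩ Oona ∩ Viktor ∩ Hamid ∩ Farrukh ∩ Ben: 10:15-11:30, 17:00-18:45, 19:45-21:00.
Those are the intersection windows.
The last common window of at least 75 minutes is 19:45-21:00; a 75-minute meeting can start as late as 19:45 and still end by 21:00.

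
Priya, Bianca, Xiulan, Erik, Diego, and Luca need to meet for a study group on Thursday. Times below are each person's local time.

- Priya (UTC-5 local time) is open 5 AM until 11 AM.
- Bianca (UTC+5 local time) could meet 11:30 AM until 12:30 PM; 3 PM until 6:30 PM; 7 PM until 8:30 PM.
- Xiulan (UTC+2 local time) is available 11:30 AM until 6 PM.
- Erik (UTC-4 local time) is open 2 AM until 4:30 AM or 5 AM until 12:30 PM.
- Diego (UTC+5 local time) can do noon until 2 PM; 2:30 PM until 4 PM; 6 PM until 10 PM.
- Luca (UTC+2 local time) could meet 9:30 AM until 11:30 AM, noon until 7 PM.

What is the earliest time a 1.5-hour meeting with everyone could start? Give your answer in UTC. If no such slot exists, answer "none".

14:00

Priya in UTC: 10:00-16:00 (add 5h to convert from UTC-5).
Bianca in UTC: 06:30-07:30, 10:00-13:30, 14:00-15:30 (subtract 5h to convert from UTC+5).
Xiulan in UTC: 09:30-16:00 (subtract 2h to convert from UTC+2).
Erik in UTC: 06:00-08:30, 09:00-16:30 (add 4h to convert from UTC-4).
Diego in UTC: 07:00-09:00, 09:30-11:00, 13:00-17:00 (subtract 5h to convert from UTC+5).
Luca in UTC: 07:30-09:30, 10:00-17:00 (subtract 2h to convert from UTC+2).
Priya ∩ Bianca: 10:00-13:30, 14:00-15:30.
Priya ∩ Bianca ∩ Xiulan: 10:00-13:30, 14:00-15:30.
Priya ∩ Bianca ∩ Xiulan ∩ Erik: 10:00-13:30, 14:00-15:30.
Priya ∩ Bianca ∩ Xiulan ∩ Erik ∩ Diego: 10:00-11:00, 13:00-13:30, 14:00-15:30.
Priya ∩ Bianca ∩ Xiulan ∩ Erik ∩ Diego ∩ Luca: 10:00-11:00, 13:00-13:30, 14:00-15:30.
The first common window of at least 90 minutes is 14:00-15:30, so the earliest start is 14:00.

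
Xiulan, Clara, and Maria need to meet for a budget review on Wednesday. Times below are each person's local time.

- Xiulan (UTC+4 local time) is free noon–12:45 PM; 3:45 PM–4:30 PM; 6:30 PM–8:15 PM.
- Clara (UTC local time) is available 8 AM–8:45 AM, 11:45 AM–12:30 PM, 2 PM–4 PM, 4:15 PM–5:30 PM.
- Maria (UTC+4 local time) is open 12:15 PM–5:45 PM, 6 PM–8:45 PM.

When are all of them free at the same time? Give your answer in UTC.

Xiulan in UTC: 08:00-08:45, 11:45-12:30, 14:30-16:15 (subtract 4h to convert from UTC+4).
Clara in UTC: 08:00-08:45, 11:45-12:30, 14:00-16:00, 16:15-17:30.
Maria in UTC: 08:15-13:45, 14:00-16:45 (subtract 4h to convert from UTC+4).
Xiulan ∩ Clara: 08:00-08:45, 11:45-12:30, 14:30-16:00.
Xiulan ∩ Clara ∩ Maria: 08:15-08:45, 11:45-12:30, 14:30-16:00.

08:15-08:45, 11:45-12:30, 14:30-16:00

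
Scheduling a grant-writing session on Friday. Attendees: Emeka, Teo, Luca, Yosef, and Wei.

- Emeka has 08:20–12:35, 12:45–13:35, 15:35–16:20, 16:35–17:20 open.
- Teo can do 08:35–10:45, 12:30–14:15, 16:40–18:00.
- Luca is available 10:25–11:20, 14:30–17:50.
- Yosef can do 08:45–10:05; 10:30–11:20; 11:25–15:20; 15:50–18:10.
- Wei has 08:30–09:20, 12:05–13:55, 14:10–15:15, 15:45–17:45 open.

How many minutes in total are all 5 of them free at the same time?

Emeka ∩ Teo: 08:35-10:45, 12:30-12:35, 12:45-13:35, 16:40-17:20.
Emeka ∩ Teo ∩ Luca: 10:25-10:45, 16:40-17:20.
Emeka ∩ Teo ∩ Luca ∩ Yosef: 10:30-10:45, 16:40-17:20.
Emeka ∩ Teo ∩ Luca ∩ Yosef ∩ Wei: 16:40-17:20.
Those are the intersection windows.
That's a single block of 40 minutes.

40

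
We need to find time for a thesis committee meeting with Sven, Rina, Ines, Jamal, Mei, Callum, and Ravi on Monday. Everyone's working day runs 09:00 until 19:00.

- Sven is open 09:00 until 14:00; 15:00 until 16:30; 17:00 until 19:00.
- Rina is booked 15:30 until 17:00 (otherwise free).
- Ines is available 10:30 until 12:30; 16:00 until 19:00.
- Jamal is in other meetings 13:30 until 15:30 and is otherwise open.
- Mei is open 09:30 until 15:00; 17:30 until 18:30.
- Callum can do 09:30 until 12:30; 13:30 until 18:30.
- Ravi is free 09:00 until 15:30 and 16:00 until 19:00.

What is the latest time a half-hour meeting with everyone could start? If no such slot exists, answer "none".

Sven free: 09:00-14:00, 15:00-16:30, 17:00-19:00.
Rina free: 09:00-15:30, 17:00-19:00 (invert busy blocks within the working day).
Ines free: 10:30-12:30, 16:00-19:00.
Jamal free: 09:00-13:30, 15:30-19:00 (invert busy blocks within the working day).
Mei free: 09:30-15:00, 17:30-18:30.
Callum free: 09:30-12:30, 13:30-18:30.
Ravi free: 09:00-15:30, 16:00-19:00.
Sven ∩ Rina: 09:00-14:00, 15:00-15:30, 17:00-19:00.
Sven ∩ Rina ∩ Ines: 10:30-12:30, 17:00-19:00.
Sven ∩ Rina ∩ Ines ∩ Jamal: 10:30-12:30, 17:00-19:00.
Sven ∩ Rina ∩ Ines ∩ Jamal ∩ Mei: 10:30-12:30, 17:30-18:30.
Sven ∩ Rina ∩ Ines ∩ Jamal ∩ Mei ∩ Callum: 10:30-12:30, 17:30-18:30.
Sven ∩ Rina ∩ Ines ∩ Jamal ∩ Mei ∩ Callum ∩ Ravi: 10:30-12:30, 17:30-18:30.
The last common window of at least 30 minutes is 17:30-18:30; a 30-minute meeting can start as late as 18:00 and still end by 18:30.

18:00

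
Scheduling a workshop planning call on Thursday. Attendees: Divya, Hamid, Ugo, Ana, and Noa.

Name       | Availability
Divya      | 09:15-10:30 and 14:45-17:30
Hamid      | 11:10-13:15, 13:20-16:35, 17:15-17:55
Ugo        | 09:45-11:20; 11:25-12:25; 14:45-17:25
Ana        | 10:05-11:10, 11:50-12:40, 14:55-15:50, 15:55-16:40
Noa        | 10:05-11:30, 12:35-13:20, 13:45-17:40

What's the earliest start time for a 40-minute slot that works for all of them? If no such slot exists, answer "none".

14:55

Divya ∩ Hamid: 14:45-16:35, 17:15-17:30.
Divya ∩ Hamid ∩ Ugo: 14:45-16:35, 17:15-17:25.
Divya ∩ Hamid ∩ Ugo ∩ Ana: 14:55-15:50, 15:55-16:35.
Divya ∩ Hamid ∩ Ugo ∩ Ana ∩ Noa: 14:55-15:50, 15:55-16:35.
The first common window of at least 40 minutes is 14:55-15:50, so the earliest start is 14:55.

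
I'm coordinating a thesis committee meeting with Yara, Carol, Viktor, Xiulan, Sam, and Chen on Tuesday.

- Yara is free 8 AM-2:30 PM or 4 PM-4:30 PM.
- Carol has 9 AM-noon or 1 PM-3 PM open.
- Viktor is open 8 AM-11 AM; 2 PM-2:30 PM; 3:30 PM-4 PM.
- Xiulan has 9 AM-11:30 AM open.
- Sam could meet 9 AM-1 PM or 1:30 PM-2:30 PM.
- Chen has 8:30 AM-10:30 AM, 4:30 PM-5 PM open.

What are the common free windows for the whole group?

Yara ∩ Carol: 09:00-12:00, 13:00-14:30.
Yara ∩ Carol ∩ Viktor: 09:00-11:00, 14:00-14:30.
Yara ∩ Carol ∩ Viktor ∩ Xiulan: 09:00-11:00.
Yara ∩ Carol ∩ Viktor ∩ Xiulan ∩ Sam: 09:00-11:00.
Yara ∩ Carol ∩ Viktor ∩ Xiulan ∩ Sam ∩ Chen: 09:00-10:30.
So the common availability across everyone is 09:00-10:30.

09:00-10:30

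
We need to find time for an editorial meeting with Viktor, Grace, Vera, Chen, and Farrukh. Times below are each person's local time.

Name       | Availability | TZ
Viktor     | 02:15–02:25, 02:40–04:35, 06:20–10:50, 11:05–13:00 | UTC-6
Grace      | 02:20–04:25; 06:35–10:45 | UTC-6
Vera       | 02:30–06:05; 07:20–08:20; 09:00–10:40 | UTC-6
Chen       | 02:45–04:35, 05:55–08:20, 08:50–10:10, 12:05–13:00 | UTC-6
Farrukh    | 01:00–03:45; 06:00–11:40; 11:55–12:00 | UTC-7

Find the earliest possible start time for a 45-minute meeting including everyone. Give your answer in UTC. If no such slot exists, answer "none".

Viktor in UTC: 08:15-08:25, 08:40-10:35, 12:20-16:50, 17:05-19:00 (add 6h to convert from UTC-6).
Grace in UTC: 08:20-10:25, 12:35-16:45 (add 6h to convert from UTC-6).
Vera in UTC: 08:30-12:05, 13:20-14:20, 15:00-16:40 (add 6h to convert from UTC-6).
Chen in UTC: 08:45-10:35, 11:55-14:20, 14:50-16:10, 18:05-19:00 (add 6h to convert from UTC-6).
Farrukh in UTC: 08:00-10:45, 13:00-18:40, 18:55-19:00 (add 7h to convert from UTC-7).
Viktor ∩ Grace: 08:20-08:25, 08:40-10:25, 12:35-16:45.
Viktor ∩ Grace ∩ Vera: 08:40-10:25, 13:20-14:20, 15:00-16:40.
Viktor ∩ Grace ∩ Vera ∩ Chen: 08:45-10:25, 13:20-14:20, 15:00-16:10.
Viktor ∩ Grace ∩ Vera ∩ Chen ∩ Farrukh: 08:45-10:25, 13:20-14:20, 15:00-16:10.
The first common window of at least 45 minutes is 08:45-10:25, so the earliest start is 08:45.

08:45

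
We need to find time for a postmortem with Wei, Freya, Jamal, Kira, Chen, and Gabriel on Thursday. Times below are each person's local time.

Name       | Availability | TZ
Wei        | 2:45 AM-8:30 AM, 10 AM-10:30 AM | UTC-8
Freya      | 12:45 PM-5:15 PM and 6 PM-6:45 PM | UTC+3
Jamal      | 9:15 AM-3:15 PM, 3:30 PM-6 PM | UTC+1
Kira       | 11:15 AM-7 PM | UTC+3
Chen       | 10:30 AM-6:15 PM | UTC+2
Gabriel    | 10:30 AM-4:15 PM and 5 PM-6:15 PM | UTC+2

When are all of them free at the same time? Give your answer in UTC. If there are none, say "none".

Wei in UTC: 10:45-16:30, 18:00-18:30 (add 8h to convert from UTC-8).
Freya in UTC: 09:45-14:15, 15:00-15:45 (subtract 3h to convert from UTC+3).
Jamal in UTC: 08:15-14:15, 14:30-17:00 (subtract 1h to convert from UTC+1).
Kira in UTC: 08:15-16:00 (subtract 3h to convert from UTC+3).
Chen in UTC: 08:30-16:15 (subtract 2h to convert from UTC+2).
Gabriel in UTC: 08:30-14:15, 15:00-16:15 (subtract 2h to convert from UTC+2).
Wei ∩ Freya: 10:45-14:15, 15:00-15:45.
Wei ∩ Freya ∩ Jamal: 10:45-14:15, 15:00-15:45.
Wei ∩ Freya ∩ Jamal ∩ Kira: 10:45-14:15, 15:00-15:45.
Wei ∩ Freya ∩ Jamal ∩ Kira ∩ Chen: 10:45-14:15, 15:00-15:45.
Wei ∩ Freya ∩ Jamal ∩ Kira ∩ Chen ∩ Gabriel: 10:45-14:15, 15:00-15:45.

10:45-14:15, 15:00-15:45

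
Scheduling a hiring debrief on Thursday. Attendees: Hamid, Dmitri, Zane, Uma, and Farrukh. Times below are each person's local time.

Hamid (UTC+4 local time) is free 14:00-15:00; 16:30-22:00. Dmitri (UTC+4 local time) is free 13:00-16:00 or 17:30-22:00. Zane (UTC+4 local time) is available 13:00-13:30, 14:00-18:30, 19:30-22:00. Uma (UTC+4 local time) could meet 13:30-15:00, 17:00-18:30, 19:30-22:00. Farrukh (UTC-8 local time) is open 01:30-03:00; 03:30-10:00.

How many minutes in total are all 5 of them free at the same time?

270

Hamid in UTC: 10:00-11:00, 12:30-18:00 (subtract 4h to convert from UTC+4).
Dmitri in UTC: 09:00-12:00, 13:30-18:00 (subtract 4h to convert from UTC+4).
Zane in UTC: 09:00-09:30, 10:00-14:30, 15:30-18:00 (subtract 4h to convert from UTC+4).
Uma in UTC: 09:30-11:00, 13:00-14:30, 15:30-18:00 (subtract 4h to convert from UTC+4).
Farrukh in UTC: 09:30-11:00, 11:30-18:00 (add 8h to convert from UTC-8).
Hamid ∩ Dmitri: 10:00-11:00, 13:30-18:00.
Hamid ∩ Dmitri ∩ Zane: 10:00-11:00, 13:30-14:30, 15:30-18:00.
Hamid ∩ Dmitri ∩ Zane ∩ Uma: 10:00-11:00, 13:30-14:30, 15:30-18:00.
Hamid ∩ Dmitri ∩ Zane ∩ Uma ∩ Farrukh: 10:00-11:00, 13:30-14:30, 15:30-18:00.
So the common availability across everyone is 10:00-11:00, 13:30-14:30, 15:30-18:00.
Summing the common windows: 60 + 60 + 150 = 270 minutes.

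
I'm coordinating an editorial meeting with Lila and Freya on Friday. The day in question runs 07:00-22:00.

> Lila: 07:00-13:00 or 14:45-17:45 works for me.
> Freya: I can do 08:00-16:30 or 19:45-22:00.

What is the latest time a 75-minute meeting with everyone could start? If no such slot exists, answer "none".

15:15

Lila ∩ Freya: 08:00-13:00, 14:45-16:30.
The last common window of at least 75 minutes is 14:45-16:30; a 75-minute meeting can start as late as 15:15 and still end by 16:30.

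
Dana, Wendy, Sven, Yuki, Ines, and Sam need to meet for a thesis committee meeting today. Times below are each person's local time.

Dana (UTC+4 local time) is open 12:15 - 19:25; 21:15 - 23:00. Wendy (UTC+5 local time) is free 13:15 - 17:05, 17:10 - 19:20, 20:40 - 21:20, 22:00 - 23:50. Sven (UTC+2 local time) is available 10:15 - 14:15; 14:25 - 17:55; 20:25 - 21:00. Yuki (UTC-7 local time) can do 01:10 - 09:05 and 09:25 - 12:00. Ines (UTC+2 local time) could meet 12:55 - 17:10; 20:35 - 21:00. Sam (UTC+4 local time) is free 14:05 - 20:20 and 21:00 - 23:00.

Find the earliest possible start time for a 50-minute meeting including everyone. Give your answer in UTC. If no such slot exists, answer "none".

10:55

Dana in UTC: 08:15-15:25, 17:15-19:00 (subtract 4h to convert from UTC+4).
Wendy in UTC: 08:15-12:05, 12:10-14:20, 15:40-16:20, 17:00-18:50 (subtract 5h to convert from UTC+5).
Sven in UTC: 08:15-12:15, 12:25-15:55, 18:25-19:00 (subtract 2h to convert from UTC+2).
Yuki in UTC: 08:10-16:05, 16:25-19:00 (add 7h to convert from UTC-7).
Ines in UTC: 10:55-15:10, 18:35-19:00 (subtract 2h to convert from UTC+2).
Sam in UTC: 10:05-16:20, 17:00-19:00 (subtract 4h to convert from UTC+4).
Dana ∩ Wendy: 08:15-12:05, 12:10-14:20, 17:15-18:50.
Dana ∩ Wendy ∩ Sven: 08:15-12:05, 12:10-12:15, 12:25-14:20, 18:25-18:50.
Dana ∩ Wendy ∩ Sven ∩ Yuki: 08:15-12:05, 12:10-12:15, 12:25-14:20, 18:25-18:50.
Dana ∩ Wendy ∩ Sven ∩ Yuki ∩ Ines: 10:55-12:05, 12:10-12:15, 12:25-14:20, 18:35-18:50.
Dana ∩ Wendy ∩ Sven ∩ Yuki ∩ Ines ∩ Sam: 10:55-12:05, 12:10-12:15, 12:25-14:20, 18:35-18:50.
The first common window of at least 50 minutes is 10:55-12:05, so the earliest start is 10:55.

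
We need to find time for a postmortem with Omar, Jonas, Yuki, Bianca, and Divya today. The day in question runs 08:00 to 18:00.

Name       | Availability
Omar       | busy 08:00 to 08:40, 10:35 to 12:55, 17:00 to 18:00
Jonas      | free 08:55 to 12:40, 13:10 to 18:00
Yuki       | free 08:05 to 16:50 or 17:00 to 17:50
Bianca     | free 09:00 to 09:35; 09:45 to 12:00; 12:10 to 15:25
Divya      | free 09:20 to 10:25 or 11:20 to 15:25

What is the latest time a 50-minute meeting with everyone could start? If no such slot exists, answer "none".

Omar free: 08:40-10:35, 12:55-17:00 (invert busy blocks within the working day).
Jonas free: 08:55-12:40, 13:10-18:00.
Yuki free: 08:05-16:50, 17:00-17:50.
Bianca free: 09:00-09:35, 09:45-12:00, 12:10-15:25.
Divya free: 09:20-10:25, 11:20-15:25.
Omar ∩ Jonas: 08:55-10:35, 13:10-17:00.
Omar ∩ Jonas ∩ Yuki: 08:55-10:35, 13:10-16:50.
Omar ∩ Jonas ∩ Yuki ∩ Bianca: 09:00-09:35, 09:45-10:35, 13:10-15:25.
Omar ∩ Jonas ∩ Yuki ∩ Bianca ∩ Divya: 09:20-09:35, 09:45-10:25, 13:10-15:25.
The last common window of at least 50 minutes is 13:10-15:25; a 50-minute meeting can start as late as 14:35 and still end by 15:25.

14:35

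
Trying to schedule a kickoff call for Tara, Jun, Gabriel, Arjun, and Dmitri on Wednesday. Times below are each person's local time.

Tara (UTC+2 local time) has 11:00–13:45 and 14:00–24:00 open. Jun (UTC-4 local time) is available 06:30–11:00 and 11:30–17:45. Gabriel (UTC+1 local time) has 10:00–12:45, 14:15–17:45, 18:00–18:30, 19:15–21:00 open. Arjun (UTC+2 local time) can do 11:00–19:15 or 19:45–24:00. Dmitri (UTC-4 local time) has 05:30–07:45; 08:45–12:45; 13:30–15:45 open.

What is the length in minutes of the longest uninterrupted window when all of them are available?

105

Tara in UTC: 09:00-11:45, 12:00-22:00 (subtract 2h to convert from UTC+2).
Jun in UTC: 10:30-15:00, 15:30-21:45 (add 4h to convert from UTC-4).
Gabriel in UTC: 09:00-11:45, 13:15-16:45, 17:00-17:30, 18:15-20:00 (subtract 1h to convert from UTC+1).
Arjun in UTC: 09:00-17:15, 17:45-22:00 (subtract 2h to convert from UTC+2).
Dmitri in UTC: 09:30-11:45, 12:45-16:45, 17:30-19:45 (add 4h to convert from UTC-4).
Tara ∩ Jun: 10:30-11:45, 12:00-15:00, 15:30-21:45.
Tara ∩ Jun ∩ Gabriel: 10:30-11:45, 13:15-15:00, 15:30-16:45, 17:00-17:30, 18:15-20:00.
Tara ∩ Jun ∩ Gabriel ∩ Arjun: 10:30-11:45, 13:15-15:00, 15:30-16:45, 17:00-17:15, 18:15-20:00.
Tara ∩ Jun ∩ Gabriel ∩ Arjun ∩ Dmitri: 10:30-11:45, 13:15-15:00, 15:30-16:45, 18:15-19:45.
Those are the intersection windows.
The longest is 13:15-15:00 at 105 minutes.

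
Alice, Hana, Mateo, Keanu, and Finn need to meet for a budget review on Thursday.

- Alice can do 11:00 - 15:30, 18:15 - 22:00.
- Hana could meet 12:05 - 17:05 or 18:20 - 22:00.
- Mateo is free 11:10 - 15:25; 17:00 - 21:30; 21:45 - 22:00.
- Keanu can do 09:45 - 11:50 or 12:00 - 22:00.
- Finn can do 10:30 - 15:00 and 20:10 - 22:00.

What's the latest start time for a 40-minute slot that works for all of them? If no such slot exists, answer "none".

20:50

Alice ∩ Hana: 12:05-15:30, 18:20-22:00.
Alice ∩ Hana ∩ Mateo: 12:05-15:25, 18:20-21:30, 21:45-22:00.
Alice ∩ Hana ∩ Mateo ∩ Keanu: 12:05-15:25, 18:20-21:30, 21:45-22:00.
Alice ∩ Hana ∩ Mateo ∩ Keanu ∩ Finn: 12:05-15:00, 20:10-21:30, 21:45-22:00.
The last common window of at least 40 minutes is 20:10-21:30; a 40-minute meeting can start as late as 20:50 and still end by 21:30.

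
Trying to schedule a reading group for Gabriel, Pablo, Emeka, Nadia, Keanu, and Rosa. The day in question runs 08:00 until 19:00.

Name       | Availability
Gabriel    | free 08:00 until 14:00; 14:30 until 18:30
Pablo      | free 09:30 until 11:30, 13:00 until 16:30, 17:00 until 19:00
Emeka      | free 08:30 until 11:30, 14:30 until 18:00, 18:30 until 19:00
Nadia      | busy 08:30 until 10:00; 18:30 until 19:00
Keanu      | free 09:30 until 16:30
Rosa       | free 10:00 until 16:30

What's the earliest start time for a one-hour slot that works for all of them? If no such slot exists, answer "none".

10:00

Gabriel free: 08:00-14:00, 14:30-18:30.
Pablo free: 09:30-11:30, 13:00-16:30, 17:00-19:00.
Emeka free: 08:30-11:30, 14:30-18:00, 18:30-19:00.
Nadia free: 08:00-08:30, 10:00-18:30 (invert busy blocks within the working day).
Keanu free: 09:30-16:30.
Rosa free: 10:00-16:30.
Gabriel ∩ Pablo: 09:30-11:30, 13:00-14:00, 14:30-16:30, 17:00-18:30.
Gabriel ∩ Pablo ∩ Emeka: 09:30-11:30, 14:30-16:30, 17:00-18:00.
Gabriel ∩ Pablo ∩ Emeka ∩ Nadia: 10:00-11:30, 14:30-16:30, 17:00-18:00.
Gabriel ∩ Pablo ∩ Emeka ∩ Nadia ∩ Keanu: 10:00-11:30, 14:30-16:30.
Gabriel ∩ Pablo ∩ Emeka ∩ Nadia ∩ Keanu ∩ Rosa: 10:00-11:30, 14:30-16:30.
The first common window of at least 60 minutes is 10:00-11:30, so the earliest start is 10:00.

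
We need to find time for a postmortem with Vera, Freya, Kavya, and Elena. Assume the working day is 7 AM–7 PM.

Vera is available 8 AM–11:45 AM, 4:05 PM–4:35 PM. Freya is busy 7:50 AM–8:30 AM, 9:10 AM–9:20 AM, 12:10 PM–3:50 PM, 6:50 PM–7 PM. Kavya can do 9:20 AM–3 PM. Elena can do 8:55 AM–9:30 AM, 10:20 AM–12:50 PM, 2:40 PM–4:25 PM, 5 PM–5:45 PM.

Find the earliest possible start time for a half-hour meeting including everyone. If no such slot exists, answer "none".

10:20

Vera free: 08:00-11:45, 16:05-16:35.
Freya free: 07:00-07:50, 08:30-09:10, 09:20-12:10, 15:50-18:50 (invert busy blocks within the working day).
Kavya free: 09:20-15:00.
Elena free: 08:55-09:30, 10:20-12:50, 14:40-16:25, 17:00-17:45.
Vera ∩ Freya: 08:30-09:10, 09:20-11:45, 16:05-16:35.
Vera ∩ Freya ∩ Kavya: 09:20-11:45.
Vera ∩ Freya ∩ Kavya ∩ Elena: 09:20-09:30, 10:20-11:45.
The first common window of at least 30 minutes is 10:20-11:45, so the earliest start is 10:20.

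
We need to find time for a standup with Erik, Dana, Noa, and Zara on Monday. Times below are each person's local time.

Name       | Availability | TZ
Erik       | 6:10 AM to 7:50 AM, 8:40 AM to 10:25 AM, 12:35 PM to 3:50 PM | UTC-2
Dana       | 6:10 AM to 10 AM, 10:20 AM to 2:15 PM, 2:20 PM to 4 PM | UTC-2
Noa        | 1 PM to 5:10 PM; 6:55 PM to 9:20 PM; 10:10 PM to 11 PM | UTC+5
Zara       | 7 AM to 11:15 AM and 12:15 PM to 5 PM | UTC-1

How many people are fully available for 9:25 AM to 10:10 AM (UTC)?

Erik in UTC: 08:10-09:50, 10:40-12:25, 14:35-17:50 (add 2h to convert from UTC-2).
Dana in UTC: 08:10-12:00, 12:20-16:15, 16:20-18:00 (add 2h to convert from UTC-2).
Noa in UTC: 08:00-12:10, 13:55-16:20, 17:10-18:00 (subtract 5h to convert from UTC+5).
Zara in UTC: 08:00-12:15, 13:15-18:00 (add 1h to convert from UTC-1).
Dana, Noa, and Zara can make the full 09:25-10:10 slot — that's 3.

3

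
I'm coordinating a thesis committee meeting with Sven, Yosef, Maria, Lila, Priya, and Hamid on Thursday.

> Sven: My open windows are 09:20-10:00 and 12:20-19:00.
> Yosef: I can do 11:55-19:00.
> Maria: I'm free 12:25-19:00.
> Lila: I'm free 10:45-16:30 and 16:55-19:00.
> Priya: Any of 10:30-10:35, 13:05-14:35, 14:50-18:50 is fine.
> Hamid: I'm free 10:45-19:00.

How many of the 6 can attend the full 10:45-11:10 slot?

2

Lila and Hamid can make the full 10:45-11:10 slot — that's 2.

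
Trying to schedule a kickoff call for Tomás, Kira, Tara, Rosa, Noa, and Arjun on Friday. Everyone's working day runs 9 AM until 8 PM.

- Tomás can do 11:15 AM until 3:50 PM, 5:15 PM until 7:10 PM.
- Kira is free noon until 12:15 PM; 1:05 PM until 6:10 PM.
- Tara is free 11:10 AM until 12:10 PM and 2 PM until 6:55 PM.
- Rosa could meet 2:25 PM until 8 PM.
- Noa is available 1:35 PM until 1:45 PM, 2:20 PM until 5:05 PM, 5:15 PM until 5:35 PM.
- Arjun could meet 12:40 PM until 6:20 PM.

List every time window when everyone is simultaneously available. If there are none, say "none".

14:25-15:50, 17:15-17:35

Tomás ∩ Kira: 12:00-12:15, 13:05-15:50, 17:15-18:10.
Tomás ∩ Kira ∩ Tara: 12:00-12:10, 14:00-15:50, 17:15-18:10.
Tomás ∩ Kira ∩ Tara ∩ Rosa: 14:25-15:50, 17:15-18:10.
Tomás ∩ Kira ∩ Tara ∩ Rosa ∩ Noa: 14:25-15:50, 17:15-17:35.
Tomás ∩ Kira ∩ Tara ∩ Rosa ∩ Noa ∩ Arjun: 14:25-15:50, 17:15-17:35.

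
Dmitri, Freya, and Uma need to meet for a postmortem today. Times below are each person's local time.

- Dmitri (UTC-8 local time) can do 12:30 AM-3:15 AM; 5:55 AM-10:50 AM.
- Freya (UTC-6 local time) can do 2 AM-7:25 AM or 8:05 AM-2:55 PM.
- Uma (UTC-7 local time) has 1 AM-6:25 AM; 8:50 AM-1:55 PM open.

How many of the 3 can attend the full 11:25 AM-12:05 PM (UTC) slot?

Dmitri in UTC: 08:30-11:15, 13:55-18:50 (add 8h to convert from UTC-8).
Freya in UTC: 08:00-13:25, 14:05-20:55 (add 6h to convert from UTC-6).
Uma in UTC: 08:00-13:25, 15:50-20:55 (add 7h to convert from UTC-7).
Freya and Uma can make the full 11:25-12:05 slot — that's 2.

2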